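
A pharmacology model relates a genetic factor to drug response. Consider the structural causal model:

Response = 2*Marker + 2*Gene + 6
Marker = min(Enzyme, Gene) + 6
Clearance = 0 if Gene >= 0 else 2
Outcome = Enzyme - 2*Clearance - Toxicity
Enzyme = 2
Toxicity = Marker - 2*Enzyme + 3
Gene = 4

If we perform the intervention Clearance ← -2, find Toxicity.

do(Clearance=-2) replaces the equation Clearance = 0 if Gene >= 0 else 2 with the constant Clearance = -2.
Since Toxicity is not a descendant of the intervened variable, it is unaffected.
Marker = min(Enzyme, Gene) + 6  [with Enzyme=2, Gene=4]  = 8
Toxicity = Marker - 2*Enzyme + 3  [with Marker=8, Enzyme=2]  = 7

7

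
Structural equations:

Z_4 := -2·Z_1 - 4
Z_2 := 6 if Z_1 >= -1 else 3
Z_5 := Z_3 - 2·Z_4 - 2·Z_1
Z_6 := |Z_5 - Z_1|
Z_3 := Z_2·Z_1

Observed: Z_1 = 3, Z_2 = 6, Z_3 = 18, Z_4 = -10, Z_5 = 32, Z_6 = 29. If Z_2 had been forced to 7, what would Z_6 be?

Under do(Z_2=7), the mechanism Z_2 := 6 if Z_1 >= -1 else 3 is discarded; Z_2 is fixed at 7.
Z_3 = Z_2·Z_1  [with Z_2=7, Z_1=3]  = 21
Z_4 = -2·Z_1 - 4  [with Z_1=3]  = -10
Z_5 = Z_3 - 2·Z_4 - 2·Z_1  [with Z_3=21, Z_4=-10, Z_1=3]  = 35
Z_6 = |Z_5 - Z_1|  [with Z_5=35, Z_1=3]  = 32

32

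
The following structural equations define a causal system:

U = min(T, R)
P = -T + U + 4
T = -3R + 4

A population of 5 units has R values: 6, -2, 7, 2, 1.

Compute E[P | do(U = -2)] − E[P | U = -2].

8.4

Every unit gets U=-2 under the intervention. P values become 16, -8, 19, 4, 1; E[P|do(U=-2)] = 6.4.
E[P|U=-2] averages over only the 2 units with U=-2 (R = -2, 2): P = -8, 4, mean -2.
Difference = 6.4 − (-2) = 8.4.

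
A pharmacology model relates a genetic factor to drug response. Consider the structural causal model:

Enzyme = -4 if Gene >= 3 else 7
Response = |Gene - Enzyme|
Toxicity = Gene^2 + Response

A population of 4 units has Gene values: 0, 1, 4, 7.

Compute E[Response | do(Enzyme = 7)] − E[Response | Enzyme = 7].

-2.5

The intervention sets Enzyme=7 in all 4 units regardless of Gene. Recomputing Response per unit gives 7, 6, 3, 0; average 4.
Conditioning on Enzyme=7 selects the 2 unit(s) with Gene ∈ {0, 1}. Their Response values: 7, 6. Mean = 6.5.
Difference = 4 − 6.5 = -2.5.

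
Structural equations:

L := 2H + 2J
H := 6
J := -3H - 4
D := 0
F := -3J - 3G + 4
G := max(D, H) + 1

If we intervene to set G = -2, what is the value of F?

The intervention breaks the incoming arrows to G: G := max(D, H) + 1 no longer applies, and G = -2.
J = -3H - 4  [with H=6]  = -22
F = -3J - 3G + 4  [with J=-22, G=-2]  = 76

76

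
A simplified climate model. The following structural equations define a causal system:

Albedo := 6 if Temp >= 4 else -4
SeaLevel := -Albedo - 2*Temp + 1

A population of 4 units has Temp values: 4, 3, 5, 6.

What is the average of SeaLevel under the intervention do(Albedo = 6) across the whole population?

-14

do(Albedo=6) breaks Albedo's dependence on Temp. With Albedo=6 fixed, SeaLevel across the units is -13, -11, -15, -17, mean -14.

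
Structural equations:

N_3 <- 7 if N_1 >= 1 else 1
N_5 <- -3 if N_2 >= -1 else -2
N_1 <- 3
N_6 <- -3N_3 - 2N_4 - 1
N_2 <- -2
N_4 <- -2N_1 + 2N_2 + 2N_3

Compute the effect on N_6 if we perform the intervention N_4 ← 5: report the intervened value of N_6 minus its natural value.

Under do(N_4=5), the mechanism N_4 <- -2N_1 + 2N_2 + 2N_3 is discarded; N_4 is fixed at 5.
N_3 = 7 if N_1 >= 1 else 1  [with N_1=3]  = 7
N_6 = -3N_3 - 2N_4 - 1  [with N_3=7, N_4=5]  = -32
Without intervention: N_3 = 7 if N_1 >= 1 else 1  [with N_1=3]  = 7; N_4 = -2N_1 + 2N_2 + 2N_3  [with N_1=3, N_2=-2, N_3=7]  = 4; N_6 = -3N_3 - 2N_4 - 1  [with N_3=7, N_4=4]  = -30.
Change = -32 − (-30) = -2.

-2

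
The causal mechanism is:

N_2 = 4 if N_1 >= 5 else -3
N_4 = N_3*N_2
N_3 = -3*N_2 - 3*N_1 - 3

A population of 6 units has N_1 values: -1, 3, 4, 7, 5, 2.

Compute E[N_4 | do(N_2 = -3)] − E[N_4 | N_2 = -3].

The intervention sets N_2=-3 in all 6 units regardless of N_1. Recomputing N_4 per unit gives -27, 9, 18, 45, 27, 0; average 12.
Conditioning on N_2=-3 selects the 4 unit(s) with N_1 ∈ {-1, 3, 4, 2}. Their N_4 values: -27, 9, 18, 0. Mean = 0.
Difference = 12 − 0 = 12.

12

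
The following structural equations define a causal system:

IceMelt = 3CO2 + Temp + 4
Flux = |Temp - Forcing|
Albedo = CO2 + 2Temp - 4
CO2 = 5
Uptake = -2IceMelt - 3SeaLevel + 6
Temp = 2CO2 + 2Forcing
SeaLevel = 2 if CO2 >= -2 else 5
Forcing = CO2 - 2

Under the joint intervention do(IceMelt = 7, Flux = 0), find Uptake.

Setting IceMelt = 7, Flux = 0 by intervention discards those variables' equations.
SeaLevel = 2 if CO2 >= -2 else 5  [with CO2=5]  = 2
Uptake = -2IceMelt - 3SeaLevel + 6  [with IceMelt=7, SeaLevel=2]  = -14

-14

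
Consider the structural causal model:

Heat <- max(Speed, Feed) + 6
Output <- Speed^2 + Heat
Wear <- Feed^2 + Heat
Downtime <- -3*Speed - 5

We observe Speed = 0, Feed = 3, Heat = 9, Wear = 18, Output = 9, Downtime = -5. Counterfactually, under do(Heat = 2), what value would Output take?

do(Heat=2) replaces the equation Heat <- max(Speed, Feed) + 6 with the constant Heat = 2.
Output = Speed^2 + Heat  [with Speed=0, Heat=2]  = 2

2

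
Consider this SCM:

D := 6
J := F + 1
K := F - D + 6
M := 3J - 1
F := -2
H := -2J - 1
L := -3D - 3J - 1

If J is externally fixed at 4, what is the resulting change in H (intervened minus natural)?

-10

The intervention breaks the incoming arrows to J: J := F + 1 no longer applies, and J = 4.
H = -2J - 1  [with J=4]  = -9
Without intervention: J = F + 1  [with F=-2]  = -1; H = -2J - 1  [with J=-1]  = 1.
Change = -9 − 1 = -10.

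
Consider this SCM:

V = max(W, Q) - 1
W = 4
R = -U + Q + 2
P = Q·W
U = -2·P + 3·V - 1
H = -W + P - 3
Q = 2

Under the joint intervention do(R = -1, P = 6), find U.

-4

Setting R = -1, P = 6 by intervention discards those variables' equations.
V = max(W, Q) - 1  [with W=4, Q=2]  = 3
U = -2·P + 3·V - 1  [with P=6, V=3]  = -4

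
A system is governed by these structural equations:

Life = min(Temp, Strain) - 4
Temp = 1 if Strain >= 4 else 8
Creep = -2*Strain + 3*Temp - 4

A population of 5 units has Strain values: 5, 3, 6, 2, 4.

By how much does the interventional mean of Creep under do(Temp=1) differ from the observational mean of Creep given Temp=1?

2

Every unit gets Temp=1 under the intervention. Creep values become -11, -7, -13, -5, -9; E[Creep|do(Temp=1)] = -9.
Conditioning on Temp=1 selects the 3 unit(s) with Strain ∈ {5, 6, 4}. Their Creep values: -11, -13, -9. Mean = -11.
Difference = -9 − (-11) = 2.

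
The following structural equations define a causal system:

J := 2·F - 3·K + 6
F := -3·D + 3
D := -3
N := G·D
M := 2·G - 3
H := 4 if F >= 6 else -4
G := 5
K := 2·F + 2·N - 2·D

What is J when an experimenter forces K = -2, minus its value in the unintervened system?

6

The intervention breaks the incoming arrows to K: K := 2·F + 2·N - 2·D no longer applies, and K = -2.
F = -3·D + 3  [with D=-3]  = 12
J = 2·F - 3·K + 6  [with F=12, K=-2]  = 36
Without intervention: F = -3·D + 3  [with D=-3]  = 12; N = G·D  [with G=5, D=-3]  = -15; K = 2·F + 2·N - 2·D  [with F=12, N=-15, D=-3]  = 0; J = 2·F - 3·K + 6  [with F=12, K=0]  = 30.
Change = 36 − 30 = 6.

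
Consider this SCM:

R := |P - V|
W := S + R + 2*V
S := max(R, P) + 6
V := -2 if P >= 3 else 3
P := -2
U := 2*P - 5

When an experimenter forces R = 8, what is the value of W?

28

The intervention breaks the incoming arrows to R: R := |P - V| no longer applies, and R = 8.
V = -2 if P >= 3 else 3  [with P=-2]  = 3
S = max(R, P) + 6  [with R=8, P=-2]  = 14
W = S + R + 2*V  [with S=14, R=8, V=3]  = 28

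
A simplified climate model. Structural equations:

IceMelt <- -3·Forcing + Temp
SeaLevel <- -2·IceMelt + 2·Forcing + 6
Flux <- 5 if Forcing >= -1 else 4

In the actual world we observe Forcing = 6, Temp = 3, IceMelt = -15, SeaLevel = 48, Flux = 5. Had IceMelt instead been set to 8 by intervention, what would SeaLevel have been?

The intervention breaks the incoming arrows to IceMelt: IceMelt <- -3·Forcing + Temp no longer applies, and IceMelt = 8.
SeaLevel = -2·IceMelt + 2·Forcing + 6  [with IceMelt=8, Forcing=6]  = 2

2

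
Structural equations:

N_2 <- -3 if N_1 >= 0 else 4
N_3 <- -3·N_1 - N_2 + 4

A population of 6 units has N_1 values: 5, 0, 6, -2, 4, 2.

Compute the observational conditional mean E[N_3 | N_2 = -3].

Observing N_2=-3 restricts to units where N_2's equation naturally yields -3: N_1 ∈ {5, 0, 6, 4, 2}. In that subpopulation N_3 = -8, 7, -11, -5, 1, mean -3.2.

-3.2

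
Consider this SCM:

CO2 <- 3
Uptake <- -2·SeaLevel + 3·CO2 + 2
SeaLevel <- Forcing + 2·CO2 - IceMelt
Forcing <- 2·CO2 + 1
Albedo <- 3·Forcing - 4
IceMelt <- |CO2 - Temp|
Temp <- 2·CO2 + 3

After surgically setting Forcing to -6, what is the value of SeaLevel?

Under do(Forcing=-6), the mechanism Forcing <- 2·CO2 + 1 is discarded; Forcing is fixed at -6.
Temp = 2·CO2 + 3  [with CO2=3]  = 9
IceMelt = |CO2 - Temp|  [with CO2=3, Temp=9]  = 6
SeaLevel = Forcing + 2·CO2 - IceMelt  [with Forcing=-6, CO2=3, IceMelt=6]  = -6

-6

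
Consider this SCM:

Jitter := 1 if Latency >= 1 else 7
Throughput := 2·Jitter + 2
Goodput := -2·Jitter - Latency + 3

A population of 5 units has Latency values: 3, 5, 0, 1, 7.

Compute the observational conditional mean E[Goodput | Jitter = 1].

E[Goodput|Jitter=1] averages over only the 4 units with Jitter=1 (Latency = 3, 5, 1, 7): Goodput = -2, -4, 0, -6, mean -3.

-3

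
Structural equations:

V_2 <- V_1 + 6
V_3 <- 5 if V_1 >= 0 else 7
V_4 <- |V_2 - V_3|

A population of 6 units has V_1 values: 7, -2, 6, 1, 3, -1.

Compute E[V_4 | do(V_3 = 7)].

3

The intervention sets V_3=7 in all 6 units regardless of V_1. Recomputing V_4 per unit gives 6, 3, 5, 0, 2, 2; average 3.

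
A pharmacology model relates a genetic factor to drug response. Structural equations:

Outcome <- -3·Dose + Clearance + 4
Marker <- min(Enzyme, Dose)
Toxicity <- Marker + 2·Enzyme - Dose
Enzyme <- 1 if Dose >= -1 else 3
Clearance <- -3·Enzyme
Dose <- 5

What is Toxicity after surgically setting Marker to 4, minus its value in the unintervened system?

The intervention breaks the incoming arrows to Marker: Marker <- min(Enzyme, Dose) no longer applies, and Marker = 4.
Enzyme = 1 if Dose >= -1 else 3  [with Dose=5]  = 1
Toxicity = Marker + 2·Enzyme - Dose  [with Marker=4, Enzyme=1, Dose=5]  = 1
Without intervention: Enzyme = 1 if Dose >= -1 else 3  [with Dose=5]  = 1; Marker = min(Enzyme, Dose)  [with Enzyme=1, Dose=5]  = 1; Toxicity = Marker + 2·Enzyme - Dose  [with Marker=1, Enzyme=1, Dose=5]  = -2.
Change = 1 − (-2) = 3.

3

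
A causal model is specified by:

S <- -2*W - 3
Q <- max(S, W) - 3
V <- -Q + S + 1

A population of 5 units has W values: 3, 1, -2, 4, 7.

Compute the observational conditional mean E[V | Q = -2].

1

Observing Q=-2 restricts to units where Q's equation naturally yields -2: W ∈ {1, -2}. In that subpopulation V = -2, 4, mean 1.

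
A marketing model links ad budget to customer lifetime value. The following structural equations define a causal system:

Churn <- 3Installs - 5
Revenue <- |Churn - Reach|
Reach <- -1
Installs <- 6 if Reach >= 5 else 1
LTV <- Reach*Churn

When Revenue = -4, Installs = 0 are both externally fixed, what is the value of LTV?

The joint intervention fixes Revenue = -4, Installs = 0, removing each variable's own equation.
Churn = 3Installs - 5  [with Installs=0]  = -5
LTV = Reach*Churn  [with Reach=-1, Churn=-5]  = 5

5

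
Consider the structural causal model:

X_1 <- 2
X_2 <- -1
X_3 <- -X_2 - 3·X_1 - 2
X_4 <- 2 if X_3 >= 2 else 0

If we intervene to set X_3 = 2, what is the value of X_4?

The intervention breaks the incoming arrows to X_3: X_3 <- -X_2 - 3·X_1 - 2 no longer applies, and X_3 = 2.
X_4 = 2 if X_3 >= 2 else 0  [with X_3=2]  = 2

2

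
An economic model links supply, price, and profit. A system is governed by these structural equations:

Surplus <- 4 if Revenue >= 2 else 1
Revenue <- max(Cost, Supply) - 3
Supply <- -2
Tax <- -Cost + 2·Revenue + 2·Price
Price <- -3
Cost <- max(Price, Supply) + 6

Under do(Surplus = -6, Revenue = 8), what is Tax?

6

Setting Surplus = -6, Revenue = 8 by intervention discards those variables' equations.
Cost = max(Price, Supply) + 6  [with Price=-3, Supply=-2]  = 4
Tax = -Cost + 2·Revenue + 2·Price  [with Cost=4, Revenue=8, Price=-3]  = 6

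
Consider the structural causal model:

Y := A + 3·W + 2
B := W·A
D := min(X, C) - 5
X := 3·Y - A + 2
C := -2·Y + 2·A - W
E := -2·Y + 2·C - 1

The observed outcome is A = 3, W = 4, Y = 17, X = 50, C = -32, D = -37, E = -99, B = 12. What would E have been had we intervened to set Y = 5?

-27

The intervention breaks the incoming arrows to Y: Y := A + 3·W + 2 no longer applies, and Y = 5.
C = -2·Y + 2·A - W  [with Y=5, A=3, W=4]  = -8
E = -2·Y + 2·C - 1  [with Y=5, C=-8]  = -27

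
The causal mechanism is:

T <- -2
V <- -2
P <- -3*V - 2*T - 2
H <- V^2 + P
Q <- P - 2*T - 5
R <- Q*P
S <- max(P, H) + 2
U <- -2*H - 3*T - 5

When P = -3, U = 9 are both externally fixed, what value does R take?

12

Under do(P = -3, U = 9), each intervened variable's structural equation is replaced by its fixed value.
Q = P - 2*T - 5  [with P=-3, T=-2]  = -4
R = Q*P  [with Q=-4, P=-3]  = 12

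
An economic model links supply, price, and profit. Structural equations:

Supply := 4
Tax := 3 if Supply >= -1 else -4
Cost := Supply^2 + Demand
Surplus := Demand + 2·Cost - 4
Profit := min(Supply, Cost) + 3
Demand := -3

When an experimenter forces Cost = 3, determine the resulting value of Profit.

6

do(Cost=3) replaces the equation Cost := Supply^2 + Demand with the constant Cost = 3.
Profit = min(Supply, Cost) + 3  [with Supply=4, Cost=3]  = 6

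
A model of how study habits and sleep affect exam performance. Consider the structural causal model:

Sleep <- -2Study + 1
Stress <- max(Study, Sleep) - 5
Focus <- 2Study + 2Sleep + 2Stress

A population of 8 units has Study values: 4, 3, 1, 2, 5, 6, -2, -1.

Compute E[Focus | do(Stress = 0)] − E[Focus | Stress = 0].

-1.5

The intervention sets Stress=0 in all 8 units regardless of Study. Recomputing Focus per unit gives -6, -4, 0, -2, -8, -10, 6, 4; average -2.5.
Conditioning on Stress=0 selects the 2 unit(s) with Study ∈ {5, -2}. Their Focus values: -8, 6. Mean = -1.
Difference = -2.5 − (-1) = -1.5.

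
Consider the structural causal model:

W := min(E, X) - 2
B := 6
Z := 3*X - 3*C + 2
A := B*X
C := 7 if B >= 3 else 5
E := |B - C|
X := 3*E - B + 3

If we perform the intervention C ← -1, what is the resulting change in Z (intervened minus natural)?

78

Under do(C=-1), the mechanism C := 7 if B >= 3 else 5 is discarded; C is fixed at -1.
E = |B - C|  [with B=6, C=-1]  = 7
X = 3*E - B + 3  [with E=7, B=6]  = 18
Z = 3*X - 3*C + 2  [with X=18, C=-1]  = 59
Without intervention: C = 7 if B >= 3 else 5  [with B=6]  = 7; E = |B - C|  [with B=6, C=7]  = 1; X = 3*E - B + 3  [with E=1, B=6]  = 0; Z = 3*X - 3*C + 2  [with X=0, C=7]  = -19.
Change = 59 − (-19) = 78.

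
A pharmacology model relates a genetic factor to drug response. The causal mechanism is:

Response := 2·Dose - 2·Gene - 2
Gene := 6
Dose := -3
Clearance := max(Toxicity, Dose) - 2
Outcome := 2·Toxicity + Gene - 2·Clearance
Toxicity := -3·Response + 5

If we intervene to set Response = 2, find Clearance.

do(Response=2) replaces the equation Response := 2·Dose - 2·Gene - 2 with the constant Response = 2.
Toxicity = -3·Response + 5  [with Response=2]  = -1
Clearance = max(Toxicity, Dose) - 2  [with Toxicity=-1, Dose=-3]  = -3

-3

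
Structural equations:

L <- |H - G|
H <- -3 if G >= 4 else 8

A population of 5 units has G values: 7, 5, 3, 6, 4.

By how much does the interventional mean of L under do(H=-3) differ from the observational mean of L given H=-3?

Under do(H=-3), H's equation is replaced by H=-3 for every unit. Per-unit L: 10, 8, 6, 9, 7. Mean = 8.
E[L|H=-3] averages over only the 4 units with H=-3 (G = 7, 5, 6, 4): L = 10, 8, 9, 7, mean 8.5.
Difference = 8 − 8.5 = -0.5.

-0.5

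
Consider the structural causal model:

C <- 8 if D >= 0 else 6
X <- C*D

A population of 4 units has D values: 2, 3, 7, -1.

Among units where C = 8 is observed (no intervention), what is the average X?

32

Conditioning on C=8 selects the 3 unit(s) with D ∈ {2, 3, 7}. Their X values: 16, 24, 56. Mean = 32.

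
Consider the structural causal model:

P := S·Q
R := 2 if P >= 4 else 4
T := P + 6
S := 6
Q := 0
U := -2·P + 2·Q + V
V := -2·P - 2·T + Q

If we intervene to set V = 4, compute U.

Under do(V=4), the mechanism V := -2·P - 2·T + Q is discarded; V is fixed at 4.
P = S·Q  [with S=6, Q=0]  = 0
U = -2·P + 2·Q + V  [with P=0, Q=0, V=4]  = 4

4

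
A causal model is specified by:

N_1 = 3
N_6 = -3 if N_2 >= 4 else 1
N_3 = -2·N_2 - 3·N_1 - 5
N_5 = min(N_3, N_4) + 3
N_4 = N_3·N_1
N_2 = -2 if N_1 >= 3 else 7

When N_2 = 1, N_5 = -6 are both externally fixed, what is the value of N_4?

The joint intervention fixes N_2 = 1, N_5 = -6, removing each variable's own equation.
N_3 = -2·N_2 - 3·N_1 - 5  [with N_2=1, N_1=3]  = -16
N_4 = N_3·N_1  [with N_3=-16, N_1=3]  = -48

-48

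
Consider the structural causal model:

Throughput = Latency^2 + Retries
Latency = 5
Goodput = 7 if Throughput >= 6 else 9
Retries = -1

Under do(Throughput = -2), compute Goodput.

9

The intervention breaks the incoming arrows to Throughput: Throughput = Latency^2 + Retries no longer applies, and Throughput = -2.
Goodput = 7 if Throughput >= 6 else 9  [with Throughput=-2]  = 9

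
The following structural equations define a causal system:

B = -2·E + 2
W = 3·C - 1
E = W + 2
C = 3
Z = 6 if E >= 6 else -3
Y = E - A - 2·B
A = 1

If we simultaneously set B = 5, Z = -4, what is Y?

-1

Under do(B = 5, Z = -4), each intervened variable's structural equation is replaced by its fixed value.
W = 3·C - 1  [with C=3]  = 8
E = W + 2  [with W=8]  = 10
Y = E - A - 2·B  [with E=10, A=1, B=5]  = -1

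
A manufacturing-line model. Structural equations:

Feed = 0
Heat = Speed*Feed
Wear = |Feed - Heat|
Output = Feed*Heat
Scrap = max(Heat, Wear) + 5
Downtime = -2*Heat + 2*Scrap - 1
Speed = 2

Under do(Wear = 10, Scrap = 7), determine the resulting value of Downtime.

Under do(Wear = 10, Scrap = 7), each intervened variable's structural equation is replaced by its fixed value.
Heat = Speed*Feed  [with Speed=2, Feed=0]  = 0
Downtime = -2*Heat + 2*Scrap - 1  [with Heat=0, Scrap=7]  = 13

13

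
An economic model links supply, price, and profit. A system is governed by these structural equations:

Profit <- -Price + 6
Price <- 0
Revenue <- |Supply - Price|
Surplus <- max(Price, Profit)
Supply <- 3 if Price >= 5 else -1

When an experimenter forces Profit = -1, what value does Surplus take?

Intervening sets Profit = -1 and removes its equation (Profit <- -Price + 6).
Surplus = max(Price, Profit)  [with Price=0, Profit=-1]  = 0

0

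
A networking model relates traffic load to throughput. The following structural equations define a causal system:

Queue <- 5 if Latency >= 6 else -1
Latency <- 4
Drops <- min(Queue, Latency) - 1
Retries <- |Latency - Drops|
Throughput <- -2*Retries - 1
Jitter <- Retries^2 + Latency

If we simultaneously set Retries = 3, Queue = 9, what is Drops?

Setting Retries = 3, Queue = 9 by intervention discards those variables' equations.
Drops = min(Queue, Latency) - 1  [with Queue=9, Latency=4]  = 3

3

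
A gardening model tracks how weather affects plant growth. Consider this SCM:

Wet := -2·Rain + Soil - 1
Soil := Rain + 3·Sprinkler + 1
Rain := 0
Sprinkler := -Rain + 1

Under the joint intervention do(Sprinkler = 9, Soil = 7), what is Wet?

Setting Sprinkler = 9, Soil = 7 by intervention discards those variables' equations.
Wet = -2·Rain + Soil - 1  [with Rain=0, Soil=7]  = 6

6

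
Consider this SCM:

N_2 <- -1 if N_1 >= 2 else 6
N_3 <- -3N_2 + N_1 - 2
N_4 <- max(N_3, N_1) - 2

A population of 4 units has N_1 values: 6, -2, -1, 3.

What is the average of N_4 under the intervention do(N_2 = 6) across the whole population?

Every unit gets N_2=6 under the intervention. N_4 values become 4, -4, -3, 1; E[N_4|do(N_2=6)] = -0.5.

-0.5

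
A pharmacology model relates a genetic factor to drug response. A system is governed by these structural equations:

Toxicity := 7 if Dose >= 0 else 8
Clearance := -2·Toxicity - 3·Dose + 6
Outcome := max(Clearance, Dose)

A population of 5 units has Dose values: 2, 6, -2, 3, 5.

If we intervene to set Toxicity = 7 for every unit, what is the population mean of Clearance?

-16.4

do(Toxicity=7) breaks Toxicity's dependence on Dose. With Toxicity=7 fixed, Clearance across the units is -14, -26, -2, -17, -23, mean -16.4.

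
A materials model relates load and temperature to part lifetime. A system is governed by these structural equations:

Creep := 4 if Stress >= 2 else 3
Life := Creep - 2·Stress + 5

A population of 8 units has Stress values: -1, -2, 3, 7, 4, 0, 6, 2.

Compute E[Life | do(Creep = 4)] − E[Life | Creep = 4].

4.05

Every unit gets Creep=4 under the intervention. Life values become 11, 13, 3, -5, 1, 9, -3, 5; E[Life|do(Creep=4)] = 4.25.
Conditioning on Creep=4 selects the 5 unit(s) with Stress ∈ {3, 7, 4, 6, 2}. Their Life values: 3, -5, 1, -3, 5. Mean = 0.2.
Difference = 4.25 − 0.2 = 4.05.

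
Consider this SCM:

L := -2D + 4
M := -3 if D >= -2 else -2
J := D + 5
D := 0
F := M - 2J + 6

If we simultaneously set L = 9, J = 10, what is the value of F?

-17

The joint intervention fixes L = 9, J = 10, removing each variable's own equation.
M = -3 if D >= -2 else -2  [with D=0]  = -3
F = M - 2J + 6  [with M=-3, J=10]  = -17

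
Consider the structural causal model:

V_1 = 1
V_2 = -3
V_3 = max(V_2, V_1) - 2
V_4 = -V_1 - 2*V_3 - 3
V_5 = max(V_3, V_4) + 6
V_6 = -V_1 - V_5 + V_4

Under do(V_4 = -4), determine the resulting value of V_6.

Under do(V_4=-4), the mechanism V_4 = -V_1 - 2*V_3 - 3 is discarded; V_4 is fixed at -4.
V_3 = max(V_2, V_1) - 2  [with V_2=-3, V_1=1]  = -1
V_5 = max(V_3, V_4) + 6  [with V_3=-1, V_4=-4]  = 5
V_6 = -V_1 - V_5 + V_4  [with V_1=1, V_5=5, V_4=-4]  = -10

-10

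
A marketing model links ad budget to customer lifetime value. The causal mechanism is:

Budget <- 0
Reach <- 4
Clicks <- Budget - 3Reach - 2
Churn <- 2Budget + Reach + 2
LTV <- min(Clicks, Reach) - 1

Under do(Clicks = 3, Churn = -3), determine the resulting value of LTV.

Setting Clicks = 3, Churn = -3 by intervention discards those variables' equations.
LTV = min(Clicks, Reach) - 1  [with Clicks=3, Reach=4]  = 2

2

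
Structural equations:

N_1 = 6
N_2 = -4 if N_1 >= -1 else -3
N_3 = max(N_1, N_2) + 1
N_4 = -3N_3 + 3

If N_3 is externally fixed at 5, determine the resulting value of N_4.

-12

The intervention breaks the incoming arrows to N_3: N_3 = max(N_1, N_2) + 1 no longer applies, and N_3 = 5.
N_4 = -3N_3 + 3  [with N_3=5]  = -12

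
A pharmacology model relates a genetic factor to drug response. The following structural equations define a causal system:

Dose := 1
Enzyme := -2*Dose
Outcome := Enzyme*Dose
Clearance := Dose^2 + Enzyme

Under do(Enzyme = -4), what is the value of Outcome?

-4

Under do(Enzyme=-4), the mechanism Enzyme := -2*Dose is discarded; Enzyme is fixed at -4.
Outcome = Enzyme*Dose  [with Enzyme=-4, Dose=1]  = -4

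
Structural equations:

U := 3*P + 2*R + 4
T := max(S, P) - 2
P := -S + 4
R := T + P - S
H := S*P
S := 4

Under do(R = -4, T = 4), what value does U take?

-4

The joint intervention fixes R = -4, T = 4, removing each variable's own equation.
P = -S + 4  [with S=4]  = 0
U = 3*P + 2*R + 4  [with P=0, R=-4]  = -4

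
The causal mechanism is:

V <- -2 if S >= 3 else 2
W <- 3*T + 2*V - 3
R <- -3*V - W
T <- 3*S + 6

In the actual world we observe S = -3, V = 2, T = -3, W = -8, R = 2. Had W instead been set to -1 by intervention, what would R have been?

Intervening sets W = -1 and removes its equation (W <- 3*T + 2*V - 3).
V = -2 if S >= 3 else 2  [with S=-3]  = 2
R = -3*V - W  [with V=2, W=-1]  = -5

-5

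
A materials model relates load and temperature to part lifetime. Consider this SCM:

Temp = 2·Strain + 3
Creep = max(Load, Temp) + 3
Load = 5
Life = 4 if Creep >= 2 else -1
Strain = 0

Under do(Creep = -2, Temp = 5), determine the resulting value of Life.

The joint intervention fixes Creep = -2, Temp = 5, removing each variable's own equation.
Life = 4 if Creep >= 2 else -1  [with Creep=-2]  = -1

-1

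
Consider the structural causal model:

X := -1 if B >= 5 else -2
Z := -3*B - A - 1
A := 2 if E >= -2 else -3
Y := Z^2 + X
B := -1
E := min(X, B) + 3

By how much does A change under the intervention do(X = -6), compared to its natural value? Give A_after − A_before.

Under do(X=-6), the mechanism X := -1 if B >= 5 else -2 is discarded; X is fixed at -6.
E = min(X, B) + 3  [with X=-6, B=-1]  = -3
A = 2 if E >= -2 else -3  [with E=-3]  = -3
Without intervention: X = -1 if B >= 5 else -2  [with B=-1]  = -2; E = min(X, B) + 3  [with X=-2, B=-1]  = 1; A = 2 if E >= -2 else -3  [with E=1]  = 2.
Change = -3 − 2 = -5.

-5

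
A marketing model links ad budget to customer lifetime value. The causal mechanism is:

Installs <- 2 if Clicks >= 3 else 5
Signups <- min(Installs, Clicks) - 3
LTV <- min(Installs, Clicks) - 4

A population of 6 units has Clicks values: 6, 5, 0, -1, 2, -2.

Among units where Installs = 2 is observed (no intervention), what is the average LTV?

Observing Installs=2 restricts to units where Installs's equation naturally yields 2: Clicks ∈ {6, 5}. In that subpopulation LTV = -2, -2, mean -2.

-2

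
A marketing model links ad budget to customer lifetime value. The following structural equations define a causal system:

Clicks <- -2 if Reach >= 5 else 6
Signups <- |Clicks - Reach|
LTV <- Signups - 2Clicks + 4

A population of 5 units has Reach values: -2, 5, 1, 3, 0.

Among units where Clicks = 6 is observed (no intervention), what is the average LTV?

-2.5

Conditioning on Clicks=6 selects the 4 unit(s) with Reach ∈ {-2, 1, 3, 0}. Their LTV values: 0, -3, -5, -2. Mean = -2.5.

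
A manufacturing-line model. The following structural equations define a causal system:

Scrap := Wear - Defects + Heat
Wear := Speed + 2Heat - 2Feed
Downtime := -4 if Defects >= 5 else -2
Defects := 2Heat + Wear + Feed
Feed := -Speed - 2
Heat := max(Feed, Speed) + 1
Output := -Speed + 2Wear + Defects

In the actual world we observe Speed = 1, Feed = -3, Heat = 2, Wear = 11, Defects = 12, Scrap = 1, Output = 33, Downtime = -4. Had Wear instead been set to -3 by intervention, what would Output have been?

The intervention breaks the incoming arrows to Wear: Wear := Speed + 2Heat - 2Feed no longer applies, and Wear = -3.
Feed = -Speed - 2  [with Speed=1]  = -3
Heat = max(Feed, Speed) + 1  [with Feed=-3, Speed=1]  = 2
Defects = 2Heat + Wear + Feed  [with Heat=2, Wear=-3, Feed=-3]  = -2
Output = -Speed + 2Wear + Defects  [with Speed=1, Wear=-3, Defects=-2]  = -9

-9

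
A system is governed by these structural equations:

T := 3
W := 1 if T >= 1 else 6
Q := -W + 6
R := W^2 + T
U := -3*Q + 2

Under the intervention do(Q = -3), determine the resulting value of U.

do(Q=-3) replaces the equation Q := -W + 6 with the constant Q = -3.
U = -3*Q + 2  [with Q=-3]  = 11

11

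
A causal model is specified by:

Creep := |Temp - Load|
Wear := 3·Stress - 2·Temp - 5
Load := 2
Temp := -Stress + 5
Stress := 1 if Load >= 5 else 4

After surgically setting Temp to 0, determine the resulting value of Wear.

do(Temp=0) replaces the equation Temp := -Stress + 5 with the constant Temp = 0.
Stress = 1 if Load >= 5 else 4  [with Load=2]  = 4
Wear = 3·Stress - 2·Temp - 5  [with Stress=4, Temp=0]  = 7

7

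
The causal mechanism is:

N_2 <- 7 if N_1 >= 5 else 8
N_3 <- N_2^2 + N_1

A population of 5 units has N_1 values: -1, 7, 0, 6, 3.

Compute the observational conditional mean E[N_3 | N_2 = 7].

55.5

Conditioning on N_2=7 selects the 2 unit(s) with N_1 ∈ {7, 6}. Their N_3 values: 56, 55. Mean = 55.5.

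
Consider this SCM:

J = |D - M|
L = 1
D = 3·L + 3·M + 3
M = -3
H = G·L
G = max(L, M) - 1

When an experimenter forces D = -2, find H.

0

The intervention breaks the incoming arrows to D: D = 3·L + 3·M + 3 no longer applies, and D = -2.
Since H is not a descendant of the intervened variable, it is unaffected.
G = max(L, M) - 1  [with L=1, M=-3]  = 0
H = G·L  [with G=0, L=1]  = 0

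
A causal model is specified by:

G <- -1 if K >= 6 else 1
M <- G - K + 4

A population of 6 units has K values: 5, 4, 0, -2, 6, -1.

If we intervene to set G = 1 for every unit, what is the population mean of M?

3

The intervention sets G=1 in all 6 units regardless of K. Recomputing M per unit gives 0, 1, 5, 7, -1, 6; average 3.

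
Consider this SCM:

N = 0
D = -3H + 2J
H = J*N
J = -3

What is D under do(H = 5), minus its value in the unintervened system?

-15

The intervention breaks the incoming arrows to H: H = J*N no longer applies, and H = 5.
D = -3H + 2J  [with H=5, J=-3]  = -21
Without intervention: H = J*N  [with J=-3, N=0]  = 0; D = -3H + 2J  [with H=0, J=-3]  = -6.
Change = -21 − (-6) = -15.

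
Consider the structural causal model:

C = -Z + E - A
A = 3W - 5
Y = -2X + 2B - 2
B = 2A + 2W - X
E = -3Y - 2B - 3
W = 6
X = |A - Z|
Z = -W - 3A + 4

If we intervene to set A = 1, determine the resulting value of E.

-25

Under do(A=1), the mechanism A = 3W - 5 is discarded; A is fixed at 1.
Z = -W - 3A + 4  [with W=6, A=1]  = -5
X = |A - Z|  [with A=1, Z=-5]  = 6
B = 2A + 2W - X  [with A=1, W=6, X=6]  = 8
Y = -2X + 2B - 2  [with X=6, B=8]  = 2
E = -3Y - 2B - 3  [with Y=2, B=8]  = -25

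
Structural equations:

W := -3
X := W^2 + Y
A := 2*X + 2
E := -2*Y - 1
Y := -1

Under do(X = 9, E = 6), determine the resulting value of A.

20

Setting X = 9, E = 6 by intervention discards those variables' equations.
A = 2*X + 2  [with X=9]  = 20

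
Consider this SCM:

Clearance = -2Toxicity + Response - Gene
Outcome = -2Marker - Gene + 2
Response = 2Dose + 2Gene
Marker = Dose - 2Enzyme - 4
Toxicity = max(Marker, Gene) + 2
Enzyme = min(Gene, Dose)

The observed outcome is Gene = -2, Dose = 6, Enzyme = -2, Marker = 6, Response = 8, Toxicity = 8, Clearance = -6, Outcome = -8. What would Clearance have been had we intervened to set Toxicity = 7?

-4

Intervening sets Toxicity = 7 and removes its equation (Toxicity = max(Marker, Gene) + 2).
Response = 2Dose + 2Gene  [with Dose=6, Gene=-2]  = 8
Clearance = -2Toxicity + Response - Gene  [with Toxicity=7, Response=8, Gene=-2]  = -4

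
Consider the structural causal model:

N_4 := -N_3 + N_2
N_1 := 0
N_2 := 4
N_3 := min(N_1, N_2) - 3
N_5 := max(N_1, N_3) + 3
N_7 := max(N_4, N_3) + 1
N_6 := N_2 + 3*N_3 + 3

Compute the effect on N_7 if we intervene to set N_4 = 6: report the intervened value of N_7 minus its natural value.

-1

The intervention breaks the incoming arrows to N_4: N_4 := -N_3 + N_2 no longer applies, and N_4 = 6.
N_3 = min(N_1, N_2) - 3  [with N_1=0, N_2=4]  = -3
N_7 = max(N_4, N_3) + 1  [with N_4=6, N_3=-3]  = 7
Without intervention: N_3 = min(N_1, N_2) - 3  [with N_1=0, N_2=4]  = -3; N_4 = -N_3 + N_2  [with N_3=-3, N_2=4]  = 7; N_7 = max(N_4, N_3) + 1  [with N_4=7, N_3=-3]  = 8.
Change = 7 − 8 = -1.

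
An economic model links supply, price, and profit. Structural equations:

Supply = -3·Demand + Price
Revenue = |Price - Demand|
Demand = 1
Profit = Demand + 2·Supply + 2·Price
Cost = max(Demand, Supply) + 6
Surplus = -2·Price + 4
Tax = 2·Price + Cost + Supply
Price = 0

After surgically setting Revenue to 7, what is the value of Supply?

-3

do(Revenue=7) replaces the equation Revenue = |Price - Demand| with the constant Revenue = 7.
Supply is not downstream of the intervention, so its value is determined by the original equations.
Supply = -3·Demand + Price  [with Demand=1, Price=0]  = -3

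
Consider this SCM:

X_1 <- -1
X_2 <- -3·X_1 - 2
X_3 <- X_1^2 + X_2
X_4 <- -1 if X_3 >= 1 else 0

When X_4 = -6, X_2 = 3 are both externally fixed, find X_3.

Setting X_4 = -6, X_2 = 3 by intervention discards those variables' equations.
X_3 = X_1^2 + X_2  [with X_1=-1, X_2=3]  = 4

4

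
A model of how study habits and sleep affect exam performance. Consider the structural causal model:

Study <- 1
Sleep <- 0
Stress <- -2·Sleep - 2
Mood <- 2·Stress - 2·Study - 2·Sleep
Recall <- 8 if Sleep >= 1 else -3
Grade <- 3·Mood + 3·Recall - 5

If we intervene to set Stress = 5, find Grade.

10

The intervention breaks the incoming arrows to Stress: Stress <- -2·Sleep - 2 no longer applies, and Stress = 5.
Mood = 2·Stress - 2·Study - 2·Sleep  [with Stress=5, Study=1, Sleep=0]  = 8
Recall = 8 if Sleep >= 1 else -3  [with Sleep=0]  = -3
Grade = 3·Mood + 3·Recall - 5  [with Mood=8, Recall=-3]  = 10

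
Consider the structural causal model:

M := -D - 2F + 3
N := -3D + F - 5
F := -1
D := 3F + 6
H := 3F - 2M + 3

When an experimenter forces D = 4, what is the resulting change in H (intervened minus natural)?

2

do(D=4) replaces the equation D := 3F + 6 with the constant D = 4.
M = -D - 2F + 3  [with D=4, F=-1]  = 1
H = 3F - 2M + 3  [with F=-1, M=1]  = -2
Without intervention: D = 3F + 6  [with F=-1]  = 3; M = -D - 2F + 3  [with D=3, F=-1]  = 2; H = 3F - 2M + 3  [with F=-1, M=2]  = -4.
Change = -2 − (-4) = 2.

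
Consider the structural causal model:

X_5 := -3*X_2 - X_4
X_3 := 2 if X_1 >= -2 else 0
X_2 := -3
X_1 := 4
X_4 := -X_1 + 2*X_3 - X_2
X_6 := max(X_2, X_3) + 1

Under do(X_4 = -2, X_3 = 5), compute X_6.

The joint intervention fixes X_4 = -2, X_3 = 5, removing each variable's own equation.
X_6 = max(X_2, X_3) + 1  [with X_2=-3, X_3=5]  = 6

6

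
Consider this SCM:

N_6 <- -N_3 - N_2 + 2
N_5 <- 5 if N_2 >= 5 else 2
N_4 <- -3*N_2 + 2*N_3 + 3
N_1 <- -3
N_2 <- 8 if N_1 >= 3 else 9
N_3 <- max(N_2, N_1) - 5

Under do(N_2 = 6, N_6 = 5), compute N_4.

The joint intervention fixes N_2 = 6, N_6 = 5, removing each variable's own equation.
N_3 = max(N_2, N_1) - 5  [with N_2=6, N_1=-3]  = 1
N_4 = -3*N_2 + 2*N_3 + 3  [with N_2=6, N_3=1]  = -13

-13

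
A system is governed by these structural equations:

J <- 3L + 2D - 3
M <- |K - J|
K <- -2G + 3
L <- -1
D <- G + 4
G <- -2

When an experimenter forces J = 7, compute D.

Under do(J=7), the mechanism J <- 3L + 2D - 3 is discarded; J is fixed at 7.
Since D is not a descendant of the intervened variable, it is unaffected.
D = G + 4  [with G=-2]  = 2

2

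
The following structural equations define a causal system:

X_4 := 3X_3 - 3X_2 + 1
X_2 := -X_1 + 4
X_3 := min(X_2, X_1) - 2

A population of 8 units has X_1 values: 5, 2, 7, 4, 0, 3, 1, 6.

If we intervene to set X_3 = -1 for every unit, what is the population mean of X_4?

-3.5

Under do(X_3=-1), X_3's equation is replaced by X_3=-1 for every unit. Per-unit X_4: 1, -8, 7, -2, -14, -5, -11, 4. Mean = -3.5.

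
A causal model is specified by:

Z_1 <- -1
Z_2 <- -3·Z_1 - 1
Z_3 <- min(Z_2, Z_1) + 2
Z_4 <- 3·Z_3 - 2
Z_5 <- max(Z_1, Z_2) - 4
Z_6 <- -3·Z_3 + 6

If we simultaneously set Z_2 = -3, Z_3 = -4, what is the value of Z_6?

Under do(Z_2 = -3, Z_3 = -4), each intervened variable's structural equation is replaced by its fixed value.
Z_6 = -3·Z_3 + 6  [with Z_3=-4]  = 18

18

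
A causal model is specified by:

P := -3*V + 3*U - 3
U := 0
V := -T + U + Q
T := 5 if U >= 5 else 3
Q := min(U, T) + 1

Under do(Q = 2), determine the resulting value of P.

0

do(Q=2) replaces the equation Q := min(U, T) + 1 with the constant Q = 2.
T = 5 if U >= 5 else 3  [with U=0]  = 3
V = -T + U + Q  [with T=3, U=0, Q=2]  = -1
P = -3*V + 3*U - 3  [with V=-1, U=0]  = 0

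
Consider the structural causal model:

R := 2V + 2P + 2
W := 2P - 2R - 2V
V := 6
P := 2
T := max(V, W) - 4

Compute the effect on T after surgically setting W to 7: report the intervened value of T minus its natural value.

Intervening sets W = 7 and removes its equation (W := 2P - 2R - 2V).
T = max(V, W) - 4  [with V=6, W=7]  = 3
Without intervention: R = 2V + 2P + 2  [with V=6, P=2]  = 18; W = 2P - 2R - 2V  [with P=2, R=18, V=6]  = -44; T = max(V, W) - 4  [with V=6, W=-44]  = 2.
Change = 3 − 2 = 1.

1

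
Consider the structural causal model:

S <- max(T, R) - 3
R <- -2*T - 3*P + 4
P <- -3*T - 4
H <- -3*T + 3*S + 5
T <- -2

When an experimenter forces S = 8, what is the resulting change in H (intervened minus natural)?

27

Intervening sets S = 8 and removes its equation (S <- max(T, R) - 3).
H = -3*T + 3*S + 5  [with T=-2, S=8]  = 35
Without intervention: P = -3*T - 4  [with T=-2]  = 2; R = -2*T - 3*P + 4  [with T=-2, P=2]  = 2; S = max(T, R) - 3  [with T=-2, R=2]  = -1; H = -3*T + 3*S + 5  [with T=-2, S=-1]  = 8.
Change = 35 − 8 = 27.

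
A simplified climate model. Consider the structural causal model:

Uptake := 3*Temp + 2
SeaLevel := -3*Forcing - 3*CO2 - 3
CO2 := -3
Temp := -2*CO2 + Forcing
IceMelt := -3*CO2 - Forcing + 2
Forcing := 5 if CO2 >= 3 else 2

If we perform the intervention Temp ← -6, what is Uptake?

The intervention breaks the incoming arrows to Temp: Temp := -2*CO2 + Forcing no longer applies, and Temp = -6.
Uptake = 3*Temp + 2  [with Temp=-6]  = -16

-16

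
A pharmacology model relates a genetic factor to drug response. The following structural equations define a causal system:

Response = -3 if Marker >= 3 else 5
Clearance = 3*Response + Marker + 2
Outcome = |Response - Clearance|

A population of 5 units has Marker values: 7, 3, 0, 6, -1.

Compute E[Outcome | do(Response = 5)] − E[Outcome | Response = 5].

3.5

Every unit gets Response=5 under the intervention. Outcome values become 19, 15, 12, 18, 11; E[Outcome|do(Response=5)] = 15.
Conditioning on Response=5 selects the 2 unit(s) with Marker ∈ {0, -1}. Their Outcome values: 12, 11. Mean = 11.5.
Difference = 15 − 11.5 = 3.5.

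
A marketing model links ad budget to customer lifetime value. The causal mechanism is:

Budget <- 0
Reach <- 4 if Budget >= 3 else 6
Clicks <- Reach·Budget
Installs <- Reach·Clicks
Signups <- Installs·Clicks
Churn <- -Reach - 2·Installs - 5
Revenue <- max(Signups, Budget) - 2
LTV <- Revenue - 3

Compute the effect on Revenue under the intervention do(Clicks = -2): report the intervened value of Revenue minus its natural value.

24

The intervention breaks the incoming arrows to Clicks: Clicks <- Reach·Budget no longer applies, and Clicks = -2.
Reach = 4 if Budget >= 3 else 6  [with Budget=0]  = 6
Installs = Reach·Clicks  [with Reach=6, Clicks=-2]  = -12
Signups = Installs·Clicks  [with Installs=-12, Clicks=-2]  = 24
Revenue = max(Signups, Budget) - 2  [with Signups=24, Budget=0]  = 22
Without intervention: Reach = 4 if Budget >= 3 else 6  [with Budget=0]  = 6; Clicks = Reach·Budget  [with Reach=6, Budget=0]  = 0; Installs = Reach·Clicks  [with Reach=6, Clicks=0]  = 0; Signups = Installs·Clicks  [with Installs=0, Clicks=0]  = 0; Revenue = max(Signups, Budget) - 2  [with Signups=0, Budget=0]  = -2.
Change = 22 − (-2) = 24.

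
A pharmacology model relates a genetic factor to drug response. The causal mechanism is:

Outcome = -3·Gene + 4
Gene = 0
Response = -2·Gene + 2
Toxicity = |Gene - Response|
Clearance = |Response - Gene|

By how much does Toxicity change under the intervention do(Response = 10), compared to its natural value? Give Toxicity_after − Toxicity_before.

8

The intervention breaks the incoming arrows to Response: Response = -2·Gene + 2 no longer applies, and Response = 10.
Toxicity = |Gene - Response|  [with Gene=0, Response=10]  = 10
Without intervention: Response = -2·Gene + 2  [with Gene=0]  = 2; Toxicity = |Gene - Response|  [with Gene=0, Response=2]  = 2.
Change = 10 − 2 = 8.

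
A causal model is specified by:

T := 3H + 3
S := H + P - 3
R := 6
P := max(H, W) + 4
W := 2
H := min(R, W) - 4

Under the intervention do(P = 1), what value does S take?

-4

Intervening sets P = 1 and removes its equation (P := max(H, W) + 4).
H = min(R, W) - 4  [with R=6, W=2]  = -2
S = H + P - 3  [with H=-2, P=1]  = -4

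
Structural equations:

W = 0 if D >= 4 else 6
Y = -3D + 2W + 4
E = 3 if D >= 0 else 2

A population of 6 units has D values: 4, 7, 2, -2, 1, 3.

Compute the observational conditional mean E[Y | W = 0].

-12.5

Observing W=0 restricts to units where W's equation naturally yields 0: D ∈ {4, 7}. In that subpopulation Y = -8, -17, mean -12.5.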